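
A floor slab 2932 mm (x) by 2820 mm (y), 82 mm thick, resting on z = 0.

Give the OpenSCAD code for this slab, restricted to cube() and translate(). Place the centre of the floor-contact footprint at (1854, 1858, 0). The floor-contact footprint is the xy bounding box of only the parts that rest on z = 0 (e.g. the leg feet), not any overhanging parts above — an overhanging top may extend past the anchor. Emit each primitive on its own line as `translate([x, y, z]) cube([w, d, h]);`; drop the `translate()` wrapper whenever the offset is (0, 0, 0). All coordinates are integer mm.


translate([388, 448, 0]) cube([2932, 2820, 82]);


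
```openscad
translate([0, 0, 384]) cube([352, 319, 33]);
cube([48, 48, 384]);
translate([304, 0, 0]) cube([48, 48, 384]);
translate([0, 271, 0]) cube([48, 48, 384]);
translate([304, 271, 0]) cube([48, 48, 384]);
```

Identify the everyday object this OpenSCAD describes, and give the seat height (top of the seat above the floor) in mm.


A stool. The seat height is 417 mm.

A 352×319×33 slab at z = 384 on four corner posts — a stool. The seat top is 384 + 33 = 417 mm.


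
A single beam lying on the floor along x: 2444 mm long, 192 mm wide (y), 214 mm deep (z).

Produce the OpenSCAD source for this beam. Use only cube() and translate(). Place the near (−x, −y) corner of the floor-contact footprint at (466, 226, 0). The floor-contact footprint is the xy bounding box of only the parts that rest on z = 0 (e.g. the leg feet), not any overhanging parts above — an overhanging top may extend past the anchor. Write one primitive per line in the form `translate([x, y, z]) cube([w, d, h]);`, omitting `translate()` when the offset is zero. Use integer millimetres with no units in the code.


translate([466, 226, 0]) cube([2444, 192, 214]);


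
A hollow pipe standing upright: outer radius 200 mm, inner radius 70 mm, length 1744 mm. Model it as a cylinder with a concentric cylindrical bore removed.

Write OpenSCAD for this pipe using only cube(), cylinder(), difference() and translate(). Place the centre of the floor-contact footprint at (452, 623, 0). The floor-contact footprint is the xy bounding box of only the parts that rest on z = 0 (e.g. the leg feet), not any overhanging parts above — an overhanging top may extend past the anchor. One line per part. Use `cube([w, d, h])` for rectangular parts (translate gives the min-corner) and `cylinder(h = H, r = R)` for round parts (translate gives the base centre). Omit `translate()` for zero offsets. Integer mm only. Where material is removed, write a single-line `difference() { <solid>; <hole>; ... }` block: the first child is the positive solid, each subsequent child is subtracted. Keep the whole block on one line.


difference() { translate([452, 623, 0]) cylinder(h = 1744, r = 200); translate([452, 623, 0]) cylinder(h = 1744, r = 70); }


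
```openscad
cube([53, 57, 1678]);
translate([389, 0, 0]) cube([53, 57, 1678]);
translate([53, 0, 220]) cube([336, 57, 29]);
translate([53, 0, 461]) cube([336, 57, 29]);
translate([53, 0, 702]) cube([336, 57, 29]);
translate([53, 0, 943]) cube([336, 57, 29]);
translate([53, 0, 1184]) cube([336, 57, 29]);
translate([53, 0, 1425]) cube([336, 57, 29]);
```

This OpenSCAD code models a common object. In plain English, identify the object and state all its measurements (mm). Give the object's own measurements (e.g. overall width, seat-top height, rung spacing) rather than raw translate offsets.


A straight ladder. Two 53×57 mm vertical rails, 1678 mm tall, stand 442 mm apart (outside-to-outside) with their front faces coplanar on the −y side. 6 rungs, each 57 mm deep and 29 mm tall, span between the inner faces of the rails, front faces flush with the rails. The lowest rung's underside is at z = 220 mm and rungs are spaced 241 mm apart (underside to underside).


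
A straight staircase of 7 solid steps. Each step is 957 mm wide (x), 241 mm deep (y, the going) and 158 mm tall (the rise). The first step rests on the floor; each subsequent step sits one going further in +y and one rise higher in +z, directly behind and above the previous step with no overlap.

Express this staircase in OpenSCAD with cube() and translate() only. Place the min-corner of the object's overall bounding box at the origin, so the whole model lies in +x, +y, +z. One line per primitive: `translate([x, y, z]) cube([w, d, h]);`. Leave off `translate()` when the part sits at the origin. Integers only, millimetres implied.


cube([957, 241, 158]);
translate([0, 241, 158]) cube([957, 241, 158]);
translate([0, 482, 316]) cube([957, 241, 158]);
translate([0, 723, 474]) cube([957, 241, 158]);
translate([0, 964, 632]) cube([957, 241, 158]);
translate([0, 1205, 790]) cube([957, 241, 158]);
translate([0, 1446, 948]) cube([957, 241, 158]);


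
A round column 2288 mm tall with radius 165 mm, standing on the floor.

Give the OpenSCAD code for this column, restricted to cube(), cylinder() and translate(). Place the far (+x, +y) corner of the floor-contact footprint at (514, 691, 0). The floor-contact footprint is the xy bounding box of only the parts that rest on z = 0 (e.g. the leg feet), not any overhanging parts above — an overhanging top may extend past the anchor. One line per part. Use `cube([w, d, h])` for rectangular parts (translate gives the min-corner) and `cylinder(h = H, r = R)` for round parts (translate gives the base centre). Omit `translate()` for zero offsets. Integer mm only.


translate([349, 526, 0]) cylinder(h = 2288, r = 165);


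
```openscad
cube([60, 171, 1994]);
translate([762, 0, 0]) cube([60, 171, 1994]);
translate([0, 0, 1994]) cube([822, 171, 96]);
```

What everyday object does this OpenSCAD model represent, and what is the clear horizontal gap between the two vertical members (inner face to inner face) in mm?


A door frame. The clear opening width is 702 mm.

Two 1994 mm tall posts with a header on top — a door frame. The left jamb is 60 mm wide at x = 0; the right jamb starts at x = 762. The clear opening is 762 − 60 = 702 mm.


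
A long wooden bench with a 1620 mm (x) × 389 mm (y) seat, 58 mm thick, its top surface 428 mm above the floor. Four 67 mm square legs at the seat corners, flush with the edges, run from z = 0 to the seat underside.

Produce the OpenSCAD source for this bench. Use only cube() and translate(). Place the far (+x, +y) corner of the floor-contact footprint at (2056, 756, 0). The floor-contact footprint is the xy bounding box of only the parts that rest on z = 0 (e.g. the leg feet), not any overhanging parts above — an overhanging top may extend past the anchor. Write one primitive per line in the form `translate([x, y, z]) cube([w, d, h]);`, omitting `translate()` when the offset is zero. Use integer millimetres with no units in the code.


translate([436, 367, 370]) cube([1620, 389, 58]);
translate([436, 367, 0]) cube([67, 67, 370]);
translate([436, 689, 0]) cube([67, 67, 370]);
translate([1989, 367, 0]) cube([67, 67, 370]);
translate([1989, 689, 0]) cube([67, 67, 370]);


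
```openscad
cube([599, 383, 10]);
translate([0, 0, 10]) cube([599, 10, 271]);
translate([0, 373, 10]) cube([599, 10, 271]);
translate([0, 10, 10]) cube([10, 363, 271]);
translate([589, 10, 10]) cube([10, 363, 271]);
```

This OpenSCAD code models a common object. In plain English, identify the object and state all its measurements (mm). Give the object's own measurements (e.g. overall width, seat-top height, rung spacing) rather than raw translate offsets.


An open-topped rectangular box: outside dimensions 599×383×281 mm, with a uniform wall and base thickness of 10 mm. The base is a full 599×383 slab on the floor; four walls sit on top of the base. The front and back walls (the −y and +y sides) span the full width; the two side walls fit between them.


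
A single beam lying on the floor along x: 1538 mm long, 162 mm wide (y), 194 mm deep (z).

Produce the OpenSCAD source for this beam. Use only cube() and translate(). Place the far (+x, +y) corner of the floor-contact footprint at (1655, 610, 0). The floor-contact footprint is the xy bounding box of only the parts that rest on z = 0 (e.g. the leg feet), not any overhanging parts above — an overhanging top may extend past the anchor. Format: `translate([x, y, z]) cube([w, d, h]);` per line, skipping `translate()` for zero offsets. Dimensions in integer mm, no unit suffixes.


translate([117, 448, 0]) cube([1538, 162, 194]);


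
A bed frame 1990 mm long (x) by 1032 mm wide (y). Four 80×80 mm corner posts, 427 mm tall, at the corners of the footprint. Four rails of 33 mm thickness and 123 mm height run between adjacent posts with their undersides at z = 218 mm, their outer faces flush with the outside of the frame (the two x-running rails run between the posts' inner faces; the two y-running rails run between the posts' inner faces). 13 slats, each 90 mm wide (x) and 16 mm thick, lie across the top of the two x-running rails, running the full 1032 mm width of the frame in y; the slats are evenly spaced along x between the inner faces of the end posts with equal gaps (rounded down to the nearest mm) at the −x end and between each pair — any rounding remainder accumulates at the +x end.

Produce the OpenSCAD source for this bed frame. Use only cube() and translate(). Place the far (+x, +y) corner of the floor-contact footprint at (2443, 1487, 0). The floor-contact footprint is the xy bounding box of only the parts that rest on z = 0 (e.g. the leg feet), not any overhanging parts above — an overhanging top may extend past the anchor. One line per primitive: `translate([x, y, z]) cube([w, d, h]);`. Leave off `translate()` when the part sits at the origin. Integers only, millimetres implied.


translate([453, 455, 0]) cube([80, 80, 427]);
translate([453, 1407, 0]) cube([80, 80, 427]);
translate([2363, 455, 0]) cube([80, 80, 427]);
translate([2363, 1407, 0]) cube([80, 80, 427]);
translate([533, 455, 218]) cube([1830, 33, 123]);
translate([533, 1454, 218]) cube([1830, 33, 123]);
translate([453, 535, 218]) cube([33, 872, 123]);
translate([2410, 535, 218]) cube([33, 872, 123]);
translate([580, 455, 341]) cube([90, 1032, 16]);
translate([717, 455, 341]) cube([90, 1032, 16]);
translate([854, 455, 341]) cube([90, 1032, 16]);
translate([991, 455, 341]) cube([90, 1032, 16]);
translate([1128, 455, 341]) cube([90, 1032, 16]);
translate([1265, 455, 341]) cube([90, 1032, 16]);
translate([1402, 455, 341]) cube([90, 1032, 16]);
translate([1539, 455, 341]) cube([90, 1032, 16]);
translate([1676, 455, 341]) cube([90, 1032, 16]);
translate([1813, 455, 341]) cube([90, 1032, 16]);
translate([1950, 455, 341]) cube([90, 1032, 16]);
translate([2087, 455, 341]) cube([90, 1032, 16]);
translate([2224, 455, 341]) cube([90, 1032, 16]);


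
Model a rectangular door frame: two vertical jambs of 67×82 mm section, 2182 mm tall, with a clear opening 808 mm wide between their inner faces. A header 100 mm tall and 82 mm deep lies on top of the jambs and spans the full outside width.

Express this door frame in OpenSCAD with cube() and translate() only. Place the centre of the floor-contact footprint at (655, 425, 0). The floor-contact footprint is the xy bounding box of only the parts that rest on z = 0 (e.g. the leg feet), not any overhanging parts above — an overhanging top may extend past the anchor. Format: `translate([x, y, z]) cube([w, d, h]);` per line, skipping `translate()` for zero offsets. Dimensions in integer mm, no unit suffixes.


translate([184, 384, 0]) cube([67, 82, 2182]);
translate([1059, 384, 0]) cube([67, 82, 2182]);
translate([184, 384, 2182]) cube([942, 82, 100]);


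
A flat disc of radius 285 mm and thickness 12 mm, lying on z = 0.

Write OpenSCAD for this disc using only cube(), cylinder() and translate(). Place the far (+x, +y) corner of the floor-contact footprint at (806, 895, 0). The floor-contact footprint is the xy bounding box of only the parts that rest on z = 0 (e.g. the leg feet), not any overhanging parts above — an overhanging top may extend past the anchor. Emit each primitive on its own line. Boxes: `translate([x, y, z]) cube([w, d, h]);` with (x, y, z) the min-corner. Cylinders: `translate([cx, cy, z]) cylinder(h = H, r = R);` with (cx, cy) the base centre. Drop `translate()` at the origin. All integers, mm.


translate([521, 610, 0]) cylinder(h = 12, r = 285);


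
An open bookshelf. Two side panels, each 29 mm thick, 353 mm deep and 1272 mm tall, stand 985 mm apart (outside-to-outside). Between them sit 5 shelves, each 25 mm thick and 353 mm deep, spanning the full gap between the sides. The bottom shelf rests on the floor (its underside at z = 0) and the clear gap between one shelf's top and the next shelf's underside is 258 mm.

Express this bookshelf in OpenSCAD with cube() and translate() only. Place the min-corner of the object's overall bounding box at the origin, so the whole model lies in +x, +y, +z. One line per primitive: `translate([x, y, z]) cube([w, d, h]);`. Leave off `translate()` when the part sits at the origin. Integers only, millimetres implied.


cube([29, 353, 1272]);
translate([956, 0, 0]) cube([29, 353, 1272]);
translate([29, 0, 0]) cube([927, 353, 25]);
translate([29, 0, 283]) cube([927, 353, 25]);
translate([29, 0, 566]) cube([927, 353, 25]);
translate([29, 0, 849]) cube([927, 353, 25]);
translate([29, 0, 1132]) cube([927, 353, 25]);


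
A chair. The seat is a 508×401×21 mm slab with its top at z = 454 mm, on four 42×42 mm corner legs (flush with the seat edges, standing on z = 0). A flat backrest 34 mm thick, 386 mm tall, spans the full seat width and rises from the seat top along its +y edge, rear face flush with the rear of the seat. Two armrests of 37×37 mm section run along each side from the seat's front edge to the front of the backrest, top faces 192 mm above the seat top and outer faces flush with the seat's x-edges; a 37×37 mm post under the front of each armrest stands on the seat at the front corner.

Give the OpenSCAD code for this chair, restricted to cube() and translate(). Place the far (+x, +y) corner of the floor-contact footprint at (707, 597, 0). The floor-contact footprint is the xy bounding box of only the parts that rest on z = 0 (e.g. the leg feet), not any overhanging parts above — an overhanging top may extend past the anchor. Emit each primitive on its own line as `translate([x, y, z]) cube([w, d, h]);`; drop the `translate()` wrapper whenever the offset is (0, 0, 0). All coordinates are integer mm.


// leg_h = 454 - 21 = 433
// arm post h = 192 - 37 = 155
translate([199, 196, 433]) cube([508, 401, 21]);
translate([199, 196, 0]) cube([42, 42, 433]);
translate([665, 196, 0]) cube([42, 42, 433]);
translate([199, 555, 0]) cube([42, 42, 433]);
translate([665, 555, 0]) cube([42, 42, 433]);
translate([199, 563, 454]) cube([508, 34, 386]);
translate([199, 196, 609]) cube([37, 367, 37]);
translate([670, 196, 609]) cube([37, 367, 37]);
translate([199, 196, 454]) cube([37, 37, 155]);
translate([670, 196, 454]) cube([37, 37, 155]);


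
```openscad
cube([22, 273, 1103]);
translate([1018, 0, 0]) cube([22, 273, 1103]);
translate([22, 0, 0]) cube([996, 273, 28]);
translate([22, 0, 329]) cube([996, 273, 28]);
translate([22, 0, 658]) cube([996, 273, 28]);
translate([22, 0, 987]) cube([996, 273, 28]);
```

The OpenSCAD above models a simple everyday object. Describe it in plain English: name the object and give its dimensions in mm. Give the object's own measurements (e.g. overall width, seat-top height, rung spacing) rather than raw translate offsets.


An open bookshelf. Two side panels, each 22 mm thick, 273 mm deep and 1103 mm tall, stand 1040 mm apart (outside-to-outside). Between them sit 4 shelves, each 28 mm thick and 273 mm deep, spanning the full gap between the sides. The bottom shelf rests on the floor (its underside at z = 0) and the clear gap between one shelf's top and the next shelf's underside is 301 mm.


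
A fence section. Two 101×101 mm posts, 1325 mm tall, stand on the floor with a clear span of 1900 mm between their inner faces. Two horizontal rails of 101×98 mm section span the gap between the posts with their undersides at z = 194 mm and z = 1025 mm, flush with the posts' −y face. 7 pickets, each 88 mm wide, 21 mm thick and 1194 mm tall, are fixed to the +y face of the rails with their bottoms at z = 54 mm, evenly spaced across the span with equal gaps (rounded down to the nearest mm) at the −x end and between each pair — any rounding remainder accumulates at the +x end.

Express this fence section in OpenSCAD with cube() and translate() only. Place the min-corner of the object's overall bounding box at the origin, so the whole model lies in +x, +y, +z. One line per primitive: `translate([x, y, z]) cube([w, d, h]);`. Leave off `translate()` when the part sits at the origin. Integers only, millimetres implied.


cube([101, 101, 1325]);
translate([2001, 0, 0]) cube([101, 101, 1325]);
translate([101, 0, 194]) cube([1900, 101, 98]);
translate([101, 0, 1025]) cube([1900, 101, 98]);
translate([261, 101, 54]) cube([88, 21, 1194]);
translate([509, 101, 54]) cube([88, 21, 1194]);
translate([757, 101, 54]) cube([88, 21, 1194]);
translate([1005, 101, 54]) cube([88, 21, 1194]);
translate([1253, 101, 54]) cube([88, 21, 1194]);
translate([1501, 101, 54]) cube([88, 21, 1194]);
translate([1749, 101, 54]) cube([88, 21, 1194]);


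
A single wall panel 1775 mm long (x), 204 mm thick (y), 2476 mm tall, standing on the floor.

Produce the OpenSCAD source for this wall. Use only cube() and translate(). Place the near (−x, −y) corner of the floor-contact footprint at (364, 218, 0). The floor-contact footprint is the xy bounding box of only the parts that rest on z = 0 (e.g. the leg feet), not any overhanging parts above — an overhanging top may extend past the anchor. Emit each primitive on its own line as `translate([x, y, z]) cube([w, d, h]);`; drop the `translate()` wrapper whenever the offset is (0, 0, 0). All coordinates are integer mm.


translate([364, 218, 0]) cube([1775, 204, 2476]);


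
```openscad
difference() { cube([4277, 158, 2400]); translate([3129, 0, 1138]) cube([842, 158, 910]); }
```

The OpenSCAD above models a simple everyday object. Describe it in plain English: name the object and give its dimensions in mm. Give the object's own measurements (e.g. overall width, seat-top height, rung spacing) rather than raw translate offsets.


A wall 4277 mm long (x), 158 mm thick (y), 2400 mm tall, with a rectangular window opening cut through it. The opening is 842 mm wide and 910 mm tall; its sill is at z = 1138 mm and its near (−x) edge is 3129 mm from the wall's −x end. The opening passes through the full wall thickness.


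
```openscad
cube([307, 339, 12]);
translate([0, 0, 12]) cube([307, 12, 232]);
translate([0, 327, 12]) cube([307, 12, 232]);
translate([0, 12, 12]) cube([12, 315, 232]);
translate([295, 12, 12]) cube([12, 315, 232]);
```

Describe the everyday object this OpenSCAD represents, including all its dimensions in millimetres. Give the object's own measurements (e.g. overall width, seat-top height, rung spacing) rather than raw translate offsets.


An open-topped rectangular box: outside dimensions 307×339×244 mm, with a uniform wall and base thickness of 12 mm. The base is a full 307×339 slab on the floor; four walls sit on top of the base. The front and back walls (the −y and +y sides) span the full width; the two side walls fit between them.


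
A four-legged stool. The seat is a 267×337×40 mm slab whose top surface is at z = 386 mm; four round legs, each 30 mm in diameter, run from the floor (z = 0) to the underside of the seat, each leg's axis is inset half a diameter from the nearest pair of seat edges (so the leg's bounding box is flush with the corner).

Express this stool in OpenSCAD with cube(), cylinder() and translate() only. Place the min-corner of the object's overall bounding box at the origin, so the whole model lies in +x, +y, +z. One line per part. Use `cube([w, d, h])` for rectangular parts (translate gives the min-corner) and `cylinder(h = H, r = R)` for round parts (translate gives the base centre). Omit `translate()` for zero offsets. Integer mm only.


// leg_h = 386 - 40 = 346
translate([0, 0, 346]) cube([267, 337, 40]);
translate([15, 15, 0]) cylinder(h = 346, r = 15);
translate([252, 15, 0]) cylinder(h = 346, r = 15);
translate([15, 322, 0]) cylinder(h = 346, r = 15);
translate([252, 322, 0]) cylinder(h = 346, r = 15);


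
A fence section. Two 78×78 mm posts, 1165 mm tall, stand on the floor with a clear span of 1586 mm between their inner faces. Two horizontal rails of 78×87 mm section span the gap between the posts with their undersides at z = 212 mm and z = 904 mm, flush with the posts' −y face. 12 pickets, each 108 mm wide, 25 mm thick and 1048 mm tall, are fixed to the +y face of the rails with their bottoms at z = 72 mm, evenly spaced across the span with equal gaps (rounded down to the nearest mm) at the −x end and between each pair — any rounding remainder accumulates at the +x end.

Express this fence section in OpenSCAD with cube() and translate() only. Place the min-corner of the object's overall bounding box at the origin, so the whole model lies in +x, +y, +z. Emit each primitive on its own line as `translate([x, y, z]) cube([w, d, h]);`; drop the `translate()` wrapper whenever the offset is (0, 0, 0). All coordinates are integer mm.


cube([78, 78, 1165]);
translate([1664, 0, 0]) cube([78, 78, 1165]);
translate([78, 0, 212]) cube([1586, 78, 87]);
translate([78, 0, 904]) cube([1586, 78, 87]);
translate([100, 78, 72]) cube([108, 25, 1048]);
translate([230, 78, 72]) cube([108, 25, 1048]);
translate([360, 78, 72]) cube([108, 25, 1048]);
translate([490, 78, 72]) cube([108, 25, 1048]);
translate([620, 78, 72]) cube([108, 25, 1048]);
translate([750, 78, 72]) cube([108, 25, 1048]);
translate([880, 78, 72]) cube([108, 25, 1048]);
translate([1010, 78, 72]) cube([108, 25, 1048]);
translate([1140, 78, 72]) cube([108, 25, 1048]);
translate([1270, 78, 72]) cube([108, 25, 1048]);
translate([1400, 78, 72]) cube([108, 25, 1048]);
translate([1530, 78, 72]) cube([108, 25, 1048]);


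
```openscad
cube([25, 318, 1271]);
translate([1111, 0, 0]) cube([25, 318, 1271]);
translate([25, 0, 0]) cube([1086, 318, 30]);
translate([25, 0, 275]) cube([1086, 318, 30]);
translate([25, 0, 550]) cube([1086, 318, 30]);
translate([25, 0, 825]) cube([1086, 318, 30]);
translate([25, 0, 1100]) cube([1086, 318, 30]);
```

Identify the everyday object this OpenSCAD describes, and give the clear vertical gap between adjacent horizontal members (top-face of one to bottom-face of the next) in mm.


A bookshelf. The clear shelf gap is 245 mm.

Two tall side panels with 5 horizontal boards between them — a bookshelf. The first two shelf undersides are at z = 0 and z = 275; with shelf thickness 30, the clear gap is 275 − 0 − 30 = 245 mm.


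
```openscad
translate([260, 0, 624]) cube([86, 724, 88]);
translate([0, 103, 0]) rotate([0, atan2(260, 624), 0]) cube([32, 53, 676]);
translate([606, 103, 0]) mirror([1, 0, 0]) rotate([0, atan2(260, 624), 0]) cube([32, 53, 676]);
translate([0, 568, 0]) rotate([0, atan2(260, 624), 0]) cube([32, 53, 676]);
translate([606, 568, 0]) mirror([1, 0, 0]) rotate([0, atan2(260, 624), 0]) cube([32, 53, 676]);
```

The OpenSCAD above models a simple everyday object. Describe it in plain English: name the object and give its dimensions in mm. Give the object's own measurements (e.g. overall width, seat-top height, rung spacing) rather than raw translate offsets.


A sawhorse. A 86×724×88 mm beam (x, y, z) sits on two A-frame leg pairs. Each pair is two raked legs of 32×53 mm section (53 mm along y) splaying symmetrically in x. Each leg rises 624 mm vertically over 260 mm of horizontal reach and is 676 mm long along its own axis. Every leg's outer bottom edge rests on the floor and its outer top edge meets a bottom edge of the beam — the left legs (tilting toward +x) meet the beam's −x bottom edge, the right legs (their mirror images, tilting toward −x) meet its +x bottom edge — so the leg tops tuck under the beam, the beam's underside is 624 mm above the floor, and the feet are 606 mm apart outside-to-outside with the beam centred between them. The two leg pairs are set in 103 mm from either end of the beam.


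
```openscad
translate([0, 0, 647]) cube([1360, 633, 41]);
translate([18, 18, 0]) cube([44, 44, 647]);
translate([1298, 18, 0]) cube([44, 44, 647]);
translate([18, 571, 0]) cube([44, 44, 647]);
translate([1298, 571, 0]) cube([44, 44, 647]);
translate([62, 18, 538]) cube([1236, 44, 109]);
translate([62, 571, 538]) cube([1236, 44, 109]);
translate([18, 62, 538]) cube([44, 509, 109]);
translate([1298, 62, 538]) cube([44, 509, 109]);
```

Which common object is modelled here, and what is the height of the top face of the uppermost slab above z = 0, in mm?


A table. The table height is 688 mm.

A 1360×633×41 slab sits at z = 647 on four 44 mm square posts — a table. The top surface is at 647 + 41 = 688 mm.


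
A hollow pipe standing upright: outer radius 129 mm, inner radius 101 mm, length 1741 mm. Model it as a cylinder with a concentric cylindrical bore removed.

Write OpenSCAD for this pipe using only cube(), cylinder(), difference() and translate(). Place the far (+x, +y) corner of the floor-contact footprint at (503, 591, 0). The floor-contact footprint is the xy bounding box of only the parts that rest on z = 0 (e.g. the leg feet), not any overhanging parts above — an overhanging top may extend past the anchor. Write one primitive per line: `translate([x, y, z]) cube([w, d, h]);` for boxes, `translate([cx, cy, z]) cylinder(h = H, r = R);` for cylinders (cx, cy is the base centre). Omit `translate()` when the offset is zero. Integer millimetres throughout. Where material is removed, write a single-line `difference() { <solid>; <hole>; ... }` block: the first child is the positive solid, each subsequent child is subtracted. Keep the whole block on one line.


difference() { translate([374, 462, 0]) cylinder(h = 1741, r = 129); translate([374, 462, 0]) cylinder(h = 1741, r = 101); }


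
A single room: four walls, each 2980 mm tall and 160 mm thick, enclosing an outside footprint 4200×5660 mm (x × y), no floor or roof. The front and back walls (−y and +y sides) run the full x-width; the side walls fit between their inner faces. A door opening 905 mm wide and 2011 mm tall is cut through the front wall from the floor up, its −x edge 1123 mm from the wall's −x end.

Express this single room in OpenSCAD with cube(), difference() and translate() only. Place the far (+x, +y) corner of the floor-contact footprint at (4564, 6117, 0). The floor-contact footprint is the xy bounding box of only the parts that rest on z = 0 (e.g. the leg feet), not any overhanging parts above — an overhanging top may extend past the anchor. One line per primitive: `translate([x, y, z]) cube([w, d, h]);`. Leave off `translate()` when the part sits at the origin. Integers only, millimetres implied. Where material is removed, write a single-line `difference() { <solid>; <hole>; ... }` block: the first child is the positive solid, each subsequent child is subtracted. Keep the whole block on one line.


difference() { translate([364, 457, 0]) cube([4200, 160, 2980]); translate([1487, 457, 0]) cube([905, 160, 2011]); }
translate([364, 5957, 0]) cube([4200, 160, 2980]);
translate([364, 617, 0]) cube([160, 5340, 2980]);
translate([4404, 617, 0]) cube([160, 5340, 2980]);


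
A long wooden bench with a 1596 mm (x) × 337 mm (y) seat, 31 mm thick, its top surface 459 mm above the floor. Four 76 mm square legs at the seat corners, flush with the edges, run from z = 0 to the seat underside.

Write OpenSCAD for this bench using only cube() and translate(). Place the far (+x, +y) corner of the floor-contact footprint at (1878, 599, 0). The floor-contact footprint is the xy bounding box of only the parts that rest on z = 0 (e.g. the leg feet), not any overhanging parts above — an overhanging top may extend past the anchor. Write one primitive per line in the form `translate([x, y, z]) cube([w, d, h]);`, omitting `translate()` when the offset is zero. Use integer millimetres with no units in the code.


translate([282, 262, 428]) cube([1596, 337, 31]);
translate([282, 262, 0]) cube([76, 76, 428]);
translate([282, 523, 0]) cube([76, 76, 428]);
translate([1802, 262, 0]) cube([76, 76, 428]);
translate([1802, 523, 0]) cube([76, 76, 428]);


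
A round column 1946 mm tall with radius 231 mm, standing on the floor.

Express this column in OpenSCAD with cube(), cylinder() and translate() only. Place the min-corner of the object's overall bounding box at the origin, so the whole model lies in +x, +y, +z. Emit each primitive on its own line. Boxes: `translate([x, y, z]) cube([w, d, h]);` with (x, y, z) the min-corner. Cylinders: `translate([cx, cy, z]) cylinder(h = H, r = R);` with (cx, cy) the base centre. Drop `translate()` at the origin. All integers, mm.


translate([231, 231, 0]) cylinder(h = 1946, r = 231);


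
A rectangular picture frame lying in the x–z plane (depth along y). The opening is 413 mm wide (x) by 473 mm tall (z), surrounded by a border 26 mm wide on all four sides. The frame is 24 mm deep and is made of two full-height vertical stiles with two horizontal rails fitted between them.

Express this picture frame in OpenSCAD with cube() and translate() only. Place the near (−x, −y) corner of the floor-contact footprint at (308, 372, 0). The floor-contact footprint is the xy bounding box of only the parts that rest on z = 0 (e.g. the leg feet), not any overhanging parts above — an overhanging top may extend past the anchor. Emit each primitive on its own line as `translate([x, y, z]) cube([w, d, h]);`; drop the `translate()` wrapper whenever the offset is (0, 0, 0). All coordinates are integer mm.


translate([308, 372, 0]) cube([26, 24, 525]);
translate([747, 372, 0]) cube([26, 24, 525]);
translate([334, 372, 0]) cube([413, 24, 26]);
translate([334, 372, 499]) cube([413, 24, 26]);


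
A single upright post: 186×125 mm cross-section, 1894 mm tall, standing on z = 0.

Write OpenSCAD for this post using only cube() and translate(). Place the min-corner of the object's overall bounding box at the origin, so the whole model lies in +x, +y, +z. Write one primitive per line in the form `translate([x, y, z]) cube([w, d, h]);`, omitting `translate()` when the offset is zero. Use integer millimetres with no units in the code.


cube([186, 125, 1894]);


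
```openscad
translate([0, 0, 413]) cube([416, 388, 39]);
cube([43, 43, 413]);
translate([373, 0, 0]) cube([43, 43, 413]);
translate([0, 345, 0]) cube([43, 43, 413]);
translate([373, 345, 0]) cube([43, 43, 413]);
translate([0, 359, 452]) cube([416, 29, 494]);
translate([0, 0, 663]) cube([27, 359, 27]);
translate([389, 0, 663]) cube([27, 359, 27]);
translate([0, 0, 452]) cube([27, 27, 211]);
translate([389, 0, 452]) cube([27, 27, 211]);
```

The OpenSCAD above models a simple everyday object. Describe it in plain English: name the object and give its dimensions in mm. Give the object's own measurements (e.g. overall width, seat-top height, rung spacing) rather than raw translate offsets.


A chair. The seat is a 416×388×39 mm slab with its top at z = 452 mm, on four 43×43 mm corner legs (flush with the seat edges, standing on z = 0). A flat backrest 29 mm thick, 494 mm tall, spans the full seat width and rises from the seat top along its +y edge, rear face flush with the rear of the seat. Two armrests of 27×27 mm section run along each side from the seat's front edge to the front of the backrest, top faces 238 mm above the seat top and outer faces flush with the seat's x-edges; a 27×27 mm post under the front of each armrest stands on the seat at the front corner.


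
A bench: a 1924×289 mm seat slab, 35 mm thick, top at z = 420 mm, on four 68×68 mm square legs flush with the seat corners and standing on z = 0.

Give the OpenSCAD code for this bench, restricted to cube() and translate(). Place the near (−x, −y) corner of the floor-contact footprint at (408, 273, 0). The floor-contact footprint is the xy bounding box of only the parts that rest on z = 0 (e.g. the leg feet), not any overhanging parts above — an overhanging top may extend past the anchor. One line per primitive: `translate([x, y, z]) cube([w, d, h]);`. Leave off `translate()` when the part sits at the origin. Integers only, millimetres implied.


translate([408, 273, 385]) cube([1924, 289, 35]);
translate([408, 273, 0]) cube([68, 68, 385]);
translate([408, 494, 0]) cube([68, 68, 385]);
translate([2264, 273, 0]) cube([68, 68, 385]);
translate([2264, 494, 0]) cube([68, 68, 385]);


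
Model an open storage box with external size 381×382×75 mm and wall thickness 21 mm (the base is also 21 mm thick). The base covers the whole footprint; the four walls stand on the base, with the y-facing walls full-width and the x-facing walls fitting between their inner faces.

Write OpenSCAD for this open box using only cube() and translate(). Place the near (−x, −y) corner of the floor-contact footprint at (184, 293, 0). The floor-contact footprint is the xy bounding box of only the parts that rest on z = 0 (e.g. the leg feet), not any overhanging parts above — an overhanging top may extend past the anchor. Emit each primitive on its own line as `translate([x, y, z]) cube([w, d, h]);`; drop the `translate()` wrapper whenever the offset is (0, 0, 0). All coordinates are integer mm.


translate([184, 293, 0]) cube([381, 382, 21]);
translate([184, 293, 21]) cube([381, 21, 54]);
translate([184, 654, 21]) cube([381, 21, 54]);
translate([184, 314, 21]) cube([21, 340, 54]);
translate([544, 314, 21]) cube([21, 340, 54]);


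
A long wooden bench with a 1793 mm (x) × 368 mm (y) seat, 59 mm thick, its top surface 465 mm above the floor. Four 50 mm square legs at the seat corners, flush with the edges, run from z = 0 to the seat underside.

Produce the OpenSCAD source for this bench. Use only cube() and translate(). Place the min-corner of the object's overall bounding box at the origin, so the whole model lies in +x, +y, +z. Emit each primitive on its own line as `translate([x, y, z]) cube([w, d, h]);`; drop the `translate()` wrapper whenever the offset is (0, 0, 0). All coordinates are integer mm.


translate([0, 0, 406]) cube([1793, 368, 59]);
cube([50, 50, 406]);
translate([0, 318, 0]) cube([50, 50, 406]);
translate([1743, 0, 0]) cube([50, 50, 406]);
translate([1743, 318, 0]) cube([50, 50, 406]);


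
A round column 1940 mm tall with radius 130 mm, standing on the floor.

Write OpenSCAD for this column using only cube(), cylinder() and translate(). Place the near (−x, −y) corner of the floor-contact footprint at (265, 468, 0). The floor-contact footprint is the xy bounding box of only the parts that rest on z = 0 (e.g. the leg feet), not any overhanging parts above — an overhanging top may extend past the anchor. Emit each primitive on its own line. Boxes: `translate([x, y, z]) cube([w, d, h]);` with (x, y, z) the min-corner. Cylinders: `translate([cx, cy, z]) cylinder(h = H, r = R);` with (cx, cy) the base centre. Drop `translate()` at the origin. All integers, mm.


translate([395, 598, 0]) cylinder(h = 1940, r = 130);


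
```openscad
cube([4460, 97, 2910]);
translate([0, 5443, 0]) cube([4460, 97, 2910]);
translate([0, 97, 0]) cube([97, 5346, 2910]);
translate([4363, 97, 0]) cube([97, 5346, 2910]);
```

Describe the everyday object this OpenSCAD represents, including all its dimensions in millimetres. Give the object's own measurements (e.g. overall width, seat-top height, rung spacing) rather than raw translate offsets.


The wall frame of a small rectangular building: four walls, each 2910 mm tall and 97 mm thick, enclosing a footprint 4460 mm (x) by 5540 mm (y) outside-to-outside, with no floor or roof. The front and back walls (the −y and +y sides) span the full width; the two side walls fit between them.


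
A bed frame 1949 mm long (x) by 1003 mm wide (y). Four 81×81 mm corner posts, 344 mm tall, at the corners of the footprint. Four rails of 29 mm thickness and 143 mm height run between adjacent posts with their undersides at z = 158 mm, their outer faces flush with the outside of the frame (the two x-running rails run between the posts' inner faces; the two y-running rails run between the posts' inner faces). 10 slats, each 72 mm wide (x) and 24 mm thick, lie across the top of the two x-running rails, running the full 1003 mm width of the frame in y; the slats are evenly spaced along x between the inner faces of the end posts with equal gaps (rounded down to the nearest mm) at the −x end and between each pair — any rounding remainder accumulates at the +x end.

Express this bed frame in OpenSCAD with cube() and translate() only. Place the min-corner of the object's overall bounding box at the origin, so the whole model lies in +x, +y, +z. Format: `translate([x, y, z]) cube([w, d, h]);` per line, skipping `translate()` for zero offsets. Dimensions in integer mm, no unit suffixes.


// slat z = rail_z + rail_h = 158 + 143 = 301
// slat gap = ⌊(1787 − 10·72) / 11⌋ = 97
cube([81, 81, 344]);
translate([0, 922, 0]) cube([81, 81, 344]);
translate([1868, 0, 0]) cube([81, 81, 344]);
translate([1868, 922, 0]) cube([81, 81, 344]);
translate([81, 0, 158]) cube([1787, 29, 143]);
translate([81, 974, 158]) cube([1787, 29, 143]);
translate([0, 81, 158]) cube([29, 841, 143]);
translate([1920, 81, 158]) cube([29, 841, 143]);
translate([178, 0, 301]) cube([72, 1003, 24]);
translate([347, 0, 301]) cube([72, 1003, 24]);
translate([516, 0, 301]) cube([72, 1003, 24]);
translate([685, 0, 301]) cube([72, 1003, 24]);
translate([854, 0, 301]) cube([72, 1003, 24]);
translate([1023, 0, 301]) cube([72, 1003, 24]);
translate([1192, 0, 301]) cube([72, 1003, 24]);
translate([1361, 0, 301]) cube([72, 1003, 24]);
translate([1530, 0, 301]) cube([72, 1003, 24]);
translate([1699, 0, 301]) cube([72, 1003, 24]);


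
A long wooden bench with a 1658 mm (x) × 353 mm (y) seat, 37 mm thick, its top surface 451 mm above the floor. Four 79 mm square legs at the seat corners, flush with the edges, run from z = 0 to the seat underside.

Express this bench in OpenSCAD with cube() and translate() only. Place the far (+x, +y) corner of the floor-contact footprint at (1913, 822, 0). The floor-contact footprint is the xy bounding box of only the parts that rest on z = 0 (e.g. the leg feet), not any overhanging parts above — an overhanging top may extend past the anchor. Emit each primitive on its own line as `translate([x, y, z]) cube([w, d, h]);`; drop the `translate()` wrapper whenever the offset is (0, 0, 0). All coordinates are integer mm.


// leg_h = 451 − 37 = 414
translate([255, 469, 414]) cube([1658, 353, 37]);
translate([255, 469, 0]) cube([79, 79, 414]);
translate([255, 743, 0]) cube([79, 79, 414]);
translate([1834, 469, 0]) cube([79, 79, 414]);
translate([1834, 743, 0]) cube([79, 79, 414]);


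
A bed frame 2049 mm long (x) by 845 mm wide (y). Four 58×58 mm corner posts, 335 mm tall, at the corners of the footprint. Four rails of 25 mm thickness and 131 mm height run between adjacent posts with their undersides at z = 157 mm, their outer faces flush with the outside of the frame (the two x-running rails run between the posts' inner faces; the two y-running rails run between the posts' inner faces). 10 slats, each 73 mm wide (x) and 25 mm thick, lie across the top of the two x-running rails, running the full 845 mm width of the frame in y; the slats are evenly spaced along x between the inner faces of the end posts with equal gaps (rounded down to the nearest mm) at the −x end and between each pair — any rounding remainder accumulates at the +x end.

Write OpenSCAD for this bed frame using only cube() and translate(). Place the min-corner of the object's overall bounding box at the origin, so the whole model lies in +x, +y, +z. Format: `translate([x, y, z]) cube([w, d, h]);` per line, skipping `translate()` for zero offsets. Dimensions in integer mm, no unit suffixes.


cube([58, 58, 335]);
translate([0, 787, 0]) cube([58, 58, 335]);
translate([1991, 0, 0]) cube([58, 58, 335]);
translate([1991, 787, 0]) cube([58, 58, 335]);
translate([58, 0, 157]) cube([1933, 25, 131]);
translate([58, 820, 157]) cube([1933, 25, 131]);
translate([0, 58, 157]) cube([25, 729, 131]);
translate([2024, 58, 157]) cube([25, 729, 131]);
translate([167, 0, 288]) cube([73, 845, 25]);
translate([349, 0, 288]) cube([73, 845, 25]);
translate([531, 0, 288]) cube([73, 845, 25]);
translate([713, 0, 288]) cube([73, 845, 25]);
translate([895, 0, 288]) cube([73, 845, 25]);
translate([1077, 0, 288]) cube([73, 845, 25]);
translate([1259, 0, 288]) cube([73, 845, 25]);
translate([1441, 0, 288]) cube([73, 845, 25]);
translate([1623, 0, 288]) cube([73, 845, 25]);
translate([1805, 0, 288]) cube([73, 845, 25]);
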